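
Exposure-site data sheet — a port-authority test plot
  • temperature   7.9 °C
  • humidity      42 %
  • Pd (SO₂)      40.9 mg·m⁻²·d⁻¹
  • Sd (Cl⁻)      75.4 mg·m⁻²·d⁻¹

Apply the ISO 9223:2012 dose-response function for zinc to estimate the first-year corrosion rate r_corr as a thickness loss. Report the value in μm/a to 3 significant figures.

r_corr = 0.984 μm/a

zinc: T≤10 °C ⇒ hinge +0.038·(7.9−10) = -0.0798
  Pd branch = 0.0129·Pd^0.44·e^(0.046·RH+f) = 0.4209 μm/a
  Sd branch = 0.0175·Sd^0.57·e^(0.008·RH+0.085·T) = 0.5632 μm/a
  sum: 0.4209 + 0.5632 → r_corr = 0.9841 μm/a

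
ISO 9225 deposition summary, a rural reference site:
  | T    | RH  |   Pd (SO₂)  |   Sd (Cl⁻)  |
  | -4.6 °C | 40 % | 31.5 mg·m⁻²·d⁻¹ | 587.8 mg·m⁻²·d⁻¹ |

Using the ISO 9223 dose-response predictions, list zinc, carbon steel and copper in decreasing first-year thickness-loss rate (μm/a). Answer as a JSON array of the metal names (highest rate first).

zinc: T≤10 °C ⇒ hinge +0.038·(-4.6−10) = -0.5548
  SO₂ term: 0.0129·31.5^0.44·exp(0.046·40-0.5548) = 0.2128
  Cl⁻ term: 0.0175·587.8^0.57·exp(0.008·40+0.085·-4.6) = 0.6175
  sum: 0.2128 + 0.6175 → r_corr = 0.8304 μm/a
carbon steel: T≤10 °C ⇒ hinge +0.150·(-4.6−10) = -2.1900
  SO₂ term: 1.77·31.5^0.52·exp(0.02·40-2.1900) = 2.651
  Cl⁻ term: 0.102·587.8^0.62·exp(0.033·40+0.04·-4.6) = 16.55
  sum: 2.651 + 16.55 → r_corr = 19.2 μm/a
copper: f(T) = +0.126·(T−10) [T≤10 °C] = -1.8396
  SO₂ term: 0.0053·31.5^0.26·exp(0.059·40-1.8396) = 0.02187
  Sd branch = 0.01025·Sd^0.27·e^(0.036·RH+0.049·T) = 0.1932 μm/a
  sum: 0.02187 + 0.1932 → r_corr = 0.215 μm/a
Ordering by μm/a: carbon steel (19.2) > zinc (0.83) > copper (0.215)

["carbon steel", "zinc", "copper"]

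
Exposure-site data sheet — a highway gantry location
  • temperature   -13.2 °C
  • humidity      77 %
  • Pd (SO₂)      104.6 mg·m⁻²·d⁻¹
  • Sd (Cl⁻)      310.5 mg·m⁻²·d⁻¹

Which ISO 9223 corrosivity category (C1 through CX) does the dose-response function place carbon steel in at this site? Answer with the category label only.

C3

carbon steel: temperature factor f = +0.150·(-23.2) = -3.4800
  SO₂ term: 1.77·104.6^0.52·exp(0.02·77-3.4800) = 2.855
  Sd branch = 0.102·Sd^0.62·e^(0.033·RH+0.04·T) = 26.79 μm/a
  r_corr = 2.855 + 26.79 = 29.64 μm/a
ISO 9223 Table 2 (carbon steel): 25 < 29.6 ≤ 50 μm/a ⇒ C3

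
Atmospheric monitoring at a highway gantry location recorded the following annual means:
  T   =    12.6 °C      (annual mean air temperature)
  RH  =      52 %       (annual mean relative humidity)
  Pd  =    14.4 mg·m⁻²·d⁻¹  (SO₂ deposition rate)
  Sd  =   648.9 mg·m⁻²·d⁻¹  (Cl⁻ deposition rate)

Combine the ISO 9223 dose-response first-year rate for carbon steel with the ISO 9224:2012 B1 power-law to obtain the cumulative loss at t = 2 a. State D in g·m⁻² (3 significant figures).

D(2) = 783 g·m⁻²

carbon steel: f(T) = -0.054·(T−10) [T>10 °C] = -0.1404
  sulphur-dioxide contribution → 17.42 μm/a
  chloride contribution → 52.03 μm/a
  ⇒ r_corr(carbon steel) = 69.45 μm/a
Long-term exponent b (ISO 9224 Table 2, B1) = 0.523
  D(2) = 69.45 × 2^0.523 = 69.45 × 1.437 = 99.8 μm
  Mass loss = 99.8 μm × 7.85 g/cm³ = 783.4 g·m⁻²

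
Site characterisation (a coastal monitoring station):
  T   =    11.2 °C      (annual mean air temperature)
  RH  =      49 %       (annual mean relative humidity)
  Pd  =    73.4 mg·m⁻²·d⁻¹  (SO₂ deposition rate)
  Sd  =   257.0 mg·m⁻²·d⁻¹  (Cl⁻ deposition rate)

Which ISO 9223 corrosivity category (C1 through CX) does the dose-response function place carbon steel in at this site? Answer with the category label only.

C4

carbon steel: f(T) = -0.054·(T−10) [T>10 °C] = -0.0648
  sulphur-dioxide contribution → 41.27 μm/a
  chloride contribution → 25.09 μm/a
  ⇒ r_corr(carbon steel) = 66.36 μm/a
Category bounds: 50…80 μm/a bracket r_corr ⇒ C4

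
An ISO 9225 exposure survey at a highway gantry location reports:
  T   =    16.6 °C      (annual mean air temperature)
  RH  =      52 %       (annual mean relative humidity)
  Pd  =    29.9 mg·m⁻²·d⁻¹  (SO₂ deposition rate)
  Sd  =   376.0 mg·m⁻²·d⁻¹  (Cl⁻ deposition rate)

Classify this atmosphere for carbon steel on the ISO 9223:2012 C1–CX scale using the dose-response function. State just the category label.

C4

carbon steel: f(T) = -0.054·(T−10) [T>10 °C] = -0.3564
  Pd branch = 1.77·Pd^0.52·e^(0.02·RH+f) = 20.52 μm/a
  Sd branch = 0.102·Sd^0.62·e^(0.033·RH+0.04·T) = 43.53 μm/a
  r_corr = 20.52 + 43.53 = 64.06 μm/a
Category bounds: 50…80 μm/a bracket r_corr ⇒ C4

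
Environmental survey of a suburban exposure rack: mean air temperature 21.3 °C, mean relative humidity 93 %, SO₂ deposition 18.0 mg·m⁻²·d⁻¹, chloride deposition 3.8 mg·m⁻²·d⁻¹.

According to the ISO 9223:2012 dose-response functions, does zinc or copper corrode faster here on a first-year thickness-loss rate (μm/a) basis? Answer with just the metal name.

copper

zinc: T>10 °C ⇒ hinge -0.071·(21.3−10) = -0.8023
  SO₂ term: 0.0129·18.0^0.44·exp(0.046·93-0.8023) = 1.487
  Sd branch = 0.0175·Sd^0.57·e^(0.008·RH+0.085·T) = 0.4819 μm/a
  sum: 1.487 + 0.4819 → r_corr = 1.969 μm/a
copper: T>10 °C ⇒ hinge -0.080·(21.3−10) = -0.9040
  Pd branch = 0.0053·Pd^0.26·e^(0.059·RH+f) = 1.099 μm/a
  Sd branch = 0.01025·Sd^0.27·e^(0.036·RH+0.049·T) = 1.187 μm/a
  r_corr = 1.099 + 1.187 = 2.286 μm/a
Ordering by μm/a: copper (2.29) > zinc (1.97)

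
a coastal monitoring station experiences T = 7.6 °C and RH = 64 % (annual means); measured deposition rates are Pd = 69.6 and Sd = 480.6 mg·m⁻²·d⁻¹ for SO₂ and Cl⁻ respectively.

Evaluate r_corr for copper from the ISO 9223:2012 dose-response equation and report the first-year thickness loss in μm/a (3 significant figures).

r_corr = 1.30 μm/a

copper: f(T) = +0.126·(T−10) [T≤10 °C] = -0.3024
  Pd branch = 0.0053·Pd^0.26·e^(0.059·RH+f) = 0.5151 μm/a
  Sd branch = 0.01025·Sd^0.27·e^(0.036·RH+0.049·T) = 0.7891 μm/a
  r_corr = 0.5151 + 0.7891 = 1.304 μm/a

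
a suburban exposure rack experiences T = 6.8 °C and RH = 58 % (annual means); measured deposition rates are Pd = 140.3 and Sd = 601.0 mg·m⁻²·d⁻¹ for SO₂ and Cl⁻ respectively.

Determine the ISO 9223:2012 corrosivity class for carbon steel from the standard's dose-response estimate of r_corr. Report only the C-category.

carbon steel: T≤10 °C ⇒ hinge +0.150·(6.8−10) = -0.4800
  SO₂ term: 1.77·140.3^0.52·exp(0.02·58-0.4800) = 45.68
  Cl⁻ term: 0.102·601.0^0.62·exp(0.033·58+0.04·6.8) = 47.96
  r_corr = 45.68 + 47.96 = 93.64 μm/a
ISO 9223 Table 2 (carbon steel): 80 < 93.6 ≤ 200 μm/a ⇒ C5

C5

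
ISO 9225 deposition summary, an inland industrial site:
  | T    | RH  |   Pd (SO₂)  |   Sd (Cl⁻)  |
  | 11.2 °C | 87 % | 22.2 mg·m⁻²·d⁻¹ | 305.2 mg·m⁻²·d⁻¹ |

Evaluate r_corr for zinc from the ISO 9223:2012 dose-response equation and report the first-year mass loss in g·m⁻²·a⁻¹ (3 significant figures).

r_corr = 35.0 g·m⁻²·a⁻¹

zinc: f(T) = -0.071·(T−10) [T>10 °C] = -0.0852
  SO₂ term: 0.0129·22.2^0.44·exp(0.046·87-0.0852) = 2.535
  Sd branch = 0.0175·Sd^0.57·e^(0.008·RH+0.085·T) = 2.371 μm/a
  r_corr = 2.535 + 2.371 = 4.907 μm/a
Convert to mass loss: 4.907 μm/a × 7.14 g/cm³ = 35.03 g·m⁻²·a⁻¹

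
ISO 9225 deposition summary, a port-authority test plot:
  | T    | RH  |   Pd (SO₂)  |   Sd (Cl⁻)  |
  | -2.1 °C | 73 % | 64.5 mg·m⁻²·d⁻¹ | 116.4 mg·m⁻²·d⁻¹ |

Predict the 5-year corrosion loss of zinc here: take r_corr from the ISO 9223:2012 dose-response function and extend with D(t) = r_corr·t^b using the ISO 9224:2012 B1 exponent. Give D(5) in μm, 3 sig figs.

D(5) = 6.88 μm

zinc: f(T) = +0.038·(T−10) [T≤10 °C] = -0.4598
  Pd branch = 0.0129·Pd^0.44·e^(0.046·RH+f) = 1.464 μm/a
  Sd branch = 0.0175·Sd^0.57·e^(0.008·RH+0.085·T) = 0.3951 μm/a
  r_corr = 1.464 + 0.3951 = 1.859 μm/a
Power-law: D(5) = r_corr · 5^0.813
  D(5) = 1.859 × 5^0.813 = 1.859 × 3.701 = 6.879 μm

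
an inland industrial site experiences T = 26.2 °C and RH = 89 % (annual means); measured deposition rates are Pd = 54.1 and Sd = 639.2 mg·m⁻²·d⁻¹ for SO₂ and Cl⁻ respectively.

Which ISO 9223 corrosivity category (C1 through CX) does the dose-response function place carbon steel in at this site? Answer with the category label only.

CX

carbon steel: T>10 °C ⇒ hinge -0.054·(26.2−10) = -0.8748
  SO₂ term: 1.77·54.1^0.52·exp(0.02·89-0.8748) = 34.86
  Cl⁻ term: 0.102·639.2^0.62·exp(0.033·89+0.04·26.2) = 301.1
  r_corr = 34.86 + 301.1 = 336 μm/a
Category bounds: 200…700 μm/a bracket r_corr ⇒ CX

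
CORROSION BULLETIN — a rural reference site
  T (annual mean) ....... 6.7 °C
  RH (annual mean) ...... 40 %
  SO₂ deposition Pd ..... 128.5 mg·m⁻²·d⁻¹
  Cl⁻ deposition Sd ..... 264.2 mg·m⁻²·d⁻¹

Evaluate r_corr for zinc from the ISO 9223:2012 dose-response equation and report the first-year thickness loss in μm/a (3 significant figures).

r_corr = 1.63 μm/a

zinc: temperature factor f = +0.038·(-3.3) = -0.1254
  sulphur-dioxide contribution → 0.6069 μm/a
  chloride contribution → 1.023 μm/a
  total first-year rate 1.63 μm/a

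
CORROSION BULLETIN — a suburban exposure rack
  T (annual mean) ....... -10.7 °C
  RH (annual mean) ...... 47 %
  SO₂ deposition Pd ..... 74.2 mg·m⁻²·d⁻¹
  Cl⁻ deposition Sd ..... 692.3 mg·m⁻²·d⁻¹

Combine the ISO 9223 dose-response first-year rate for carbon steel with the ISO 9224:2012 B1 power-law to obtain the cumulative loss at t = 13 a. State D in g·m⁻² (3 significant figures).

D(13) = 600 g·m⁻²

carbon steel: temperature factor f = +0.150·(-20.7) = -3.1050
  SO₂ term: 1.77·74.2^0.52·exp(0.02·47-3.1050) = 1.907
  Sd branch = 0.102·Sd^0.62·e^(0.033·RH+0.04·T) = 18.08 μm/a
  sum: 1.907 + 18.08 → r_corr = 19.99 μm/a
Power-law: D(13) = r_corr · 13^0.523
  D(13) = 19.99 × 13^0.523 = 19.99 × 3.825 = 76.46 μm
  Mass loss = 76.46 μm × 7.85 g/cm³ = 600.2 g·m⁻²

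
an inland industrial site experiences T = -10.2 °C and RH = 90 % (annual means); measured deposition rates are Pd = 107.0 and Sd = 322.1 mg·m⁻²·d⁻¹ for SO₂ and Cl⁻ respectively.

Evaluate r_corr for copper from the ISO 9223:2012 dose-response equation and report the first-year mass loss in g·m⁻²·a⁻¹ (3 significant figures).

r_corr = 9.31 g·m⁻²·a⁻¹

copper: temperature factor f = +0.126·(-20.2) = -2.5452
  SO₂ term: 0.0053·107.0^0.26·exp(0.059·90-2.5452) = 0.2836
  Sd branch = 0.01025·Sd^0.27·e^(0.036·RH+0.049·T) = 0.755 μm/a
  sum: 0.2836 + 0.755 → r_corr = 1.039 μm/a
Convert to mass loss: 1.039 μm/a × 8.96 g/cm³ = 9.305 g·m⁻²·a⁻¹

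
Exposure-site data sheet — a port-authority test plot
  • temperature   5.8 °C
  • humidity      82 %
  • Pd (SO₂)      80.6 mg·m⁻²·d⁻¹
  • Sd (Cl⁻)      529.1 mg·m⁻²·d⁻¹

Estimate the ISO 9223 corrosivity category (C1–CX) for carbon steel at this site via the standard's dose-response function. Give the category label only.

carbon steel: temperature factor f = +0.150·(-4.2) = -0.6300
  SO₂ term: 1.77·80.6^0.52·exp(0.02·82-0.6300) = 47.63
  Sd branch = 0.102·Sd^0.62·e^(0.033·RH+0.04·T) = 94 μm/a
  r_corr = 47.63 + 94 = 141.6 μm/a
ISO 9223 Table 2 (carbon steel): 80 < 142 ≤ 200 μm/a ⇒ C5

C5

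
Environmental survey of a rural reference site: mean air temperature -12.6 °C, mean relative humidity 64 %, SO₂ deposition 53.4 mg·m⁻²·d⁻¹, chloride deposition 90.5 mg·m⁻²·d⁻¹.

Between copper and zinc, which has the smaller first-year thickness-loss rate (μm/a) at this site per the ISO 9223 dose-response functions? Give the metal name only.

copper

copper: T≤10 °C ⇒ hinge +0.126·(-12.6−10) = -2.8476
  Pd branch = 0.0053·Pd^0.26·e^(0.059·RH+f) = 0.03773 μm/a
  Sd branch = 0.01025·Sd^0.27·e^(0.036·RH+0.049·T) = 0.1869 μm/a
  sum: 0.03773 + 0.1869 → r_corr = 0.2246 μm/a
zinc: T≤10 °C ⇒ hinge +0.038·(-12.6−10) = -0.8588
  SO₂ term: 0.0129·53.4^0.44·exp(0.046·64-0.8588) = 0.5974
  Sd branch = 0.0175·Sd^0.57·e^(0.008·RH+0.085·T) = 0.1305 μm/a
  r_corr = 0.5974 + 0.1305 = 0.7279 μm/a
Ordering by μm/a: zinc (0.728) > copper (0.225)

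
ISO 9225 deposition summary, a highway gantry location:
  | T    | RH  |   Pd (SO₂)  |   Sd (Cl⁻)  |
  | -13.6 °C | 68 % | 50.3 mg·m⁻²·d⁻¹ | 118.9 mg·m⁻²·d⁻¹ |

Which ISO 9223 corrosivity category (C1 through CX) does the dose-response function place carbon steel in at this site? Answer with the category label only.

C2

carbon steel: temperature factor f = +0.150·(-23.6) = -3.5400
  sulphur-dioxide contribution → 1.535 μm/a
  chloride contribution → 10.8 μm/a
  ⇒ r_corr(carbon steel) = 12.34 μm/a
12.3 μm/a falls in (1.3, 25] for carbon steel → category C2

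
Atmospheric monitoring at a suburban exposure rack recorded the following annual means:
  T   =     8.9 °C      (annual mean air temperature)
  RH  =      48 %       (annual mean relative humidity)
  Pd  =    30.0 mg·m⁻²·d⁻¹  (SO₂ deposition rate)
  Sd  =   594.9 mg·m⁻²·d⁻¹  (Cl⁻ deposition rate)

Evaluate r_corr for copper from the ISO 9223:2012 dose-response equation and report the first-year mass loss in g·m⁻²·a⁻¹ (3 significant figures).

r_corr = 6.19 g·m⁻²·a⁻¹

copper: f(T) = +0.126·(T−10) [T≤10 °C] = -0.1386
  SO₂ term: 0.0053·30.0^0.26·exp(0.059·48-0.1386) = 0.1897
  Cl⁻ term: 0.01025·594.9^0.27·exp(0.036·48+0.049·8.9) = 0.5008
  r_corr = 0.1897 + 0.5008 = 0.6905 μm/a
Convert to mass loss: 0.6905 μm/a × 8.96 g/cm³ = 6.187 g·m⁻²·a⁻¹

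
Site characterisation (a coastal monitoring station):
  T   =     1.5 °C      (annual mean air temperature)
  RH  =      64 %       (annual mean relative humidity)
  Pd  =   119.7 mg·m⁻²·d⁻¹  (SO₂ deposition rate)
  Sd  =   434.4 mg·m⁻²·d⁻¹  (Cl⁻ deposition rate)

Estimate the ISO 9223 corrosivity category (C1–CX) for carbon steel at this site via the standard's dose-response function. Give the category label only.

C4

carbon steel: T≤10 °C ⇒ hinge +0.150·(1.5−10) = -1.2750
  SO₂ term: 1.77·119.7^0.52·exp(0.02·64-1.2750) = 21.42
  Cl⁻ term: 0.102·434.4^0.62·exp(0.033·64+0.04·1.5) = 38.67
  r_corr = 21.42 + 38.67 = 60.09 μm/a
ISO 9223 Table 2 (carbon steel): 50 < 60.1 ≤ 80 μm/a ⇒ C4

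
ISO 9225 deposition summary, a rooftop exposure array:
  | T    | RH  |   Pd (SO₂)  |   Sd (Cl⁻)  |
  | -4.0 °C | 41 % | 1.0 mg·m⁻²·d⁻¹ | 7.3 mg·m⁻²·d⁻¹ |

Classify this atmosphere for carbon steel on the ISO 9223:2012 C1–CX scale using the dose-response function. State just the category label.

C2

carbon steel: T≤10 °C ⇒ hinge +0.150·(-4.0−10) = -2.1000
  sulphur-dioxide contribution → 0.4921 μm/a
  chloride contribution → 1.153 μm/a
  ⇒ r_corr(carbon steel) = 1.646 μm/a
1.65 μm/a falls in (1.3, 25] for carbon steel → category C2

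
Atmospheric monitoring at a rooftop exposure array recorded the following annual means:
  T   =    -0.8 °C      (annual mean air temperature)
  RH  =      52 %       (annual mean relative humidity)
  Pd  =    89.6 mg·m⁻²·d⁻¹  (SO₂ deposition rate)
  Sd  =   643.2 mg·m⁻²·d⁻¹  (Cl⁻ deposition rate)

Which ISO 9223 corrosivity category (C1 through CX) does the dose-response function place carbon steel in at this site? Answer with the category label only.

carbon steel: f(T) = +0.150·(T−10) [T≤10 °C] = -1.6200
  sulphur-dioxide contribution → 10.26 μm/a
  chloride contribution → 30.28 μm/a
  ⇒ r_corr(carbon steel) = 40.54 μm/a
Category bounds: 25…50 μm/a bracket r_corr ⇒ C3

C3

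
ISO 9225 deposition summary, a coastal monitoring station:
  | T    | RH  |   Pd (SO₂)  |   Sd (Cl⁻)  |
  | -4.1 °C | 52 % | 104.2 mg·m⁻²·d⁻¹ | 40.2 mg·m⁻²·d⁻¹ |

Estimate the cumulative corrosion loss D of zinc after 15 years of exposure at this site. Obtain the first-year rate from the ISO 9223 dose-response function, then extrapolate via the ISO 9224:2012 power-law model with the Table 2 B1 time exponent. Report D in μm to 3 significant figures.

D(15) = 7.15 μm

zinc: f(T) = +0.038·(T−10) [T≤10 °C] = -0.5358
  sulphur-dioxide contribution → 0.6377 μm/a
  chloride contribution → 0.1537 μm/a
  total first-year rate 0.7914 μm/a
Long-term exponent b (ISO 9224 Table 2, B1) = 0.813
  D(15) = 0.7914 × 15^0.813 = 0.7914 × 9.04 = 7.154 μm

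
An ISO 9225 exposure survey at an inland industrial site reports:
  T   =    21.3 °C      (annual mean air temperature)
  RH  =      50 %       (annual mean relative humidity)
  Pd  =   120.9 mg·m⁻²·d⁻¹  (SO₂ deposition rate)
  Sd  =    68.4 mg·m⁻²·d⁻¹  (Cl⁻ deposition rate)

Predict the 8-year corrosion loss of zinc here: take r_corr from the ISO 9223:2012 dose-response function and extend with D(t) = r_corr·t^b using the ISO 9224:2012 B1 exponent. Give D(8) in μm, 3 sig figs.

zinc: T>10 °C ⇒ hinge -0.071·(21.3−10) = -0.8023
  Pd branch = 0.0129·Pd^0.44·e^(0.046·RH+f) = 0.4757 μm/a
  Cl⁻ term: 0.0175·68.4^0.57·exp(0.008·50+0.085·21.3) = 1.774
  sum: 0.4757 + 1.774 → r_corr = 2.25 μm/a
ISO 9224: D(t) = r_corr · t^b with b = 0.813 (zinc, B1)
  D(8) = 2.25 × 8^0.813 = 2.25 × 5.423 = 12.2 μm

D(8) = 12.2 μm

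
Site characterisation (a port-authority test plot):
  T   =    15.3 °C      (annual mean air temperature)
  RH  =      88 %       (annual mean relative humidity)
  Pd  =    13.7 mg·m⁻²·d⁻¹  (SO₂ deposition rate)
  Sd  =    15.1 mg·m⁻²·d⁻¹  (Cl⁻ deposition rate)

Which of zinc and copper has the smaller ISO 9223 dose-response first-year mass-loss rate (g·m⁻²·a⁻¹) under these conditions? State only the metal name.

zinc: f(T) = -0.071·(T−10) [T>10 °C] = -0.3763
  sulphur-dioxide contribution → 1.605 μm/a
  chloride contribution → 0.6104 μm/a
  total first-year rate 2.215 μm/a
  mass loss = 2.215 μm/a × 7.14 g/cm³ = 15.81 g·m⁻²·a⁻¹
copper: T>10 °C ⇒ hinge -0.080·(15.3−10) = -0.4240
  sulphur-dioxide contribution → 1.232 μm/a
  chloride contribution → 1.073 μm/a
  total first-year rate 2.305 μm/a
  mass loss = 2.305 μm/a × 8.96 g/cm³ = 20.65 g·m⁻²·a⁻¹
Ordering by g·m⁻²·a⁻¹: copper (20.6) > zinc (15.8)

zinc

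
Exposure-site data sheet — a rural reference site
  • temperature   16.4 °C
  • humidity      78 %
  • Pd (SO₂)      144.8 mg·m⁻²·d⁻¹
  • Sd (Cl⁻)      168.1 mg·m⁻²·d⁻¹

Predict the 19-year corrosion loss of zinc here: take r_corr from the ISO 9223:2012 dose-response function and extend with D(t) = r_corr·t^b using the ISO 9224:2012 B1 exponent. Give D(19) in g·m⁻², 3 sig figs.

D(19) = 398 g·m⁻²

zinc: f(T) = -0.071·(T−10) [T>10 °C] = -0.4544
  Pd branch = 0.0129·Pd^0.44·e^(0.046·RH+f) = 2.644 μm/a
  Sd branch = 0.0175·Sd^0.57·e^(0.008·RH+0.085·T) = 2.444 μm/a
  r_corr = 2.644 + 2.444 = 5.087 μm/a
Long-term exponent b (ISO 9224 Table 2, B1) = 0.813
  D(19) = 5.087 × 19^0.813 = 5.087 × 10.96 = 55.73 μm
  Mass loss = 55.73 μm × 7.14 g/cm³ = 397.9 g·m⁻²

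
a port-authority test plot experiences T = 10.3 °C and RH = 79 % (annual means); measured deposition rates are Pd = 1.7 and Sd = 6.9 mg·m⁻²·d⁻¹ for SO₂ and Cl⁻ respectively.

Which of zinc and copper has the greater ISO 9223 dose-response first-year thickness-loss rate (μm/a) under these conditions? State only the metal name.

copper

zinc: T>10 °C ⇒ hinge -0.071·(10.3−10) = -0.0213
  SO₂ term: 0.0129·1.7^0.44·exp(0.046·79-0.0213) = 0.6039
  Cl⁻ term: 0.0175·6.9^0.57·exp(0.008·79+0.085·10.3) = 0.2376
  r_corr = 0.6039 + 0.2376 = 0.8415 μm/a
copper: f(T) = -0.080·(T−10) [T>10 °C] = -0.0240
  Pd branch = 0.0053·Pd^0.26·e^(0.059·RH+f) = 0.6281 μm/a
  Sd branch = 0.01025·Sd^0.27·e^(0.036·RH+0.049·T) = 0.4915 μm/a
  r_corr = 0.6281 + 0.4915 = 1.12 μm/a
Ordering by μm/a: copper (1.12) > zinc (0.842)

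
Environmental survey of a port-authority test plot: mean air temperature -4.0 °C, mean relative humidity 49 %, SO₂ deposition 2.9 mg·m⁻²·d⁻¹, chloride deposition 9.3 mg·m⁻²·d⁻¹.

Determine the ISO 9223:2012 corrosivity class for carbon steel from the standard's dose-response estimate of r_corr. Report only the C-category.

carbon steel: temperature factor f = +0.150·(-14.0) = -2.1000
  Pd branch = 1.77·Pd^0.52·e^(0.02·RH+f) = 1.005 μm/a
  Sd branch = 0.102·Sd^0.62·e^(0.033·RH+0.04·T) = 1.745 μm/a
  r_corr = 1.005 + 1.745 = 2.75 μm/a
ISO 9223 Table 2 (carbon steel): 1.3 < 2.75 ≤ 25 μm/a ⇒ C2

C2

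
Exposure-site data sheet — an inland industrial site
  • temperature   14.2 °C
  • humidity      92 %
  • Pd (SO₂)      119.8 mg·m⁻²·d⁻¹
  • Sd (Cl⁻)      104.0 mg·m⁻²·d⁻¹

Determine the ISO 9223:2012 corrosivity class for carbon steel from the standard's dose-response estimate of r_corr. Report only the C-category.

C5

carbon steel: temperature factor f = -0.054·(4.2) = -0.2268
  Pd branch = 1.77·Pd^0.52·e^(0.02·RH+f) = 107 μm/a
  Sd branch = 0.102·Sd^0.62·e^(0.033·RH+0.04·T) = 66.74 μm/a
  r_corr = 107 + 66.74 = 173.7 μm/a
Category bounds: 80…200 μm/a bracket r_corr ⇒ C5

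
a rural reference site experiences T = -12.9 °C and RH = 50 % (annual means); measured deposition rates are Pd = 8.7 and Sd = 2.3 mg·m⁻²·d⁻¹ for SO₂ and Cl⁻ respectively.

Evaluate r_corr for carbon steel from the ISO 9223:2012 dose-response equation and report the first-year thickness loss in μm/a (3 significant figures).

r_corr = 1.01 μm/a

carbon steel: temperature factor f = +0.150·(-22.9) = -3.4350
  sulphur-dioxide contribution → 0.4775 μm/a
  chloride contribution → 0.5313 μm/a
  total first-year rate 1.009 μm/a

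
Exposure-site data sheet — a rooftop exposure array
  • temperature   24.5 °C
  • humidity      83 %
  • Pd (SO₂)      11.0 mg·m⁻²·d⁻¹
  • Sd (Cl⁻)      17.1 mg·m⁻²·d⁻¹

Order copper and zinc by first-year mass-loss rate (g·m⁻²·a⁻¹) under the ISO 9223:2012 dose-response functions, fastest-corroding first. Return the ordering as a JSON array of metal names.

copper: T>10 °C ⇒ hinge -0.080·(24.5−10) = -1.1600
  SO₂ term: 0.0053·11.0^0.26·exp(0.059·83-1.1600) = 0.415
  Cl⁻ term: 0.01025·17.1^0.27·exp(0.036·83+0.049·24.5) = 1.454
  sum: 0.415 + 1.454 → r_corr = 1.869 μm/a
  mass loss = 1.869 μm/a × 8.96 g/cm³ = 16.75 g·m⁻²·a⁻¹
zinc: f(T) = -0.071·(T−10) [T>10 °C] = -1.0295
  Pd branch = 0.0129·Pd^0.44·e^(0.046·RH+f) = 0.6023 μm/a
  Cl⁻ term: 0.0175·17.1^0.57·exp(0.008·83+0.085·24.5) = 1.376
  sum: 0.6023 + 1.376 → r_corr = 1.978 μm/a
  mass loss = 1.978 μm/a × 7.14 g/cm³ = 14.13 g·m⁻²·a⁻¹
Ordering by g·m⁻²·a⁻¹: copper (16.7) > zinc (14.1)

["copper", "zinc"]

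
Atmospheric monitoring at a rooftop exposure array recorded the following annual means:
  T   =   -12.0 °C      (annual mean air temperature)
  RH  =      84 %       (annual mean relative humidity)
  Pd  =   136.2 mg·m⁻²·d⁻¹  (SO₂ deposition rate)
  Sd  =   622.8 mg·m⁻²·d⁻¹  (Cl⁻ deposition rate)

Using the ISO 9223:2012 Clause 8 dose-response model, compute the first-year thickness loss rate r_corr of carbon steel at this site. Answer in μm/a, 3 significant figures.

carbon steel: temperature factor f = +0.150·(-22.0) = -3.3000
  SO₂ term: 1.77·136.2^0.52·exp(0.02·84-3.3000) = 4.51
  Cl⁻ term: 0.102·622.8^0.62·exp(0.033·84+0.04·-12.0) = 54.51
  sum: 4.51 + 54.51 → r_corr = 59.02 μm/a

r_corr = 59.0 μm/a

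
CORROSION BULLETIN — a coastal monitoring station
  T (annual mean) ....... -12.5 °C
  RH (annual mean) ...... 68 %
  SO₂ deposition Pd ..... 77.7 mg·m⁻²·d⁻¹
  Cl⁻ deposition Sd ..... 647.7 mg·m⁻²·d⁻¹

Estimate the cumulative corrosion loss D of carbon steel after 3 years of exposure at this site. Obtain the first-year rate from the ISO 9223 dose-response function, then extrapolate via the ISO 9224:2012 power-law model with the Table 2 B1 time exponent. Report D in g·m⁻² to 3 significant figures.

D(3) = 482 g·m⁻²

carbon steel: f(T) = +0.150·(T−10) [T≤10 °C] = -3.3750
  Pd branch = 1.77·Pd^0.52·e^(0.02·RH+f) = 2.269 μm/a
  Cl⁻ term: 0.102·647.7^0.62·exp(0.033·68+0.04·-12.5) = 32.29
  sum: 2.269 + 32.29 → r_corr = 34.56 μm/a
Long-term exponent b (ISO 9224 Table 2, B1) = 0.523
  D(3) = 34.56 × 3^0.523 = 34.56 × 1.776 = 61.39 μm
  Mass loss = 61.39 μm × 7.85 g/cm³ = 481.9 g·m⁻²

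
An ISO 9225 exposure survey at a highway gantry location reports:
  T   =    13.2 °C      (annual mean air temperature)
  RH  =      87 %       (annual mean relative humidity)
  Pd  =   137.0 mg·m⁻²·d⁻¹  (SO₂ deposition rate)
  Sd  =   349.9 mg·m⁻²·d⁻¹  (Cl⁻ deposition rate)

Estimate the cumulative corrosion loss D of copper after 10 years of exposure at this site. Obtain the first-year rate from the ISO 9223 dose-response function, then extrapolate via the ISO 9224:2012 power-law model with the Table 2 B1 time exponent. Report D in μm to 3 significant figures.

copper: T>10 °C ⇒ hinge -0.080·(13.2−10) = -0.2560
  Pd branch = 0.0053·Pd^0.26·e^(0.059·RH+f) = 2.5 μm/a
  Cl⁻ term: 0.01025·349.9^0.27·exp(0.036·87+0.049·13.2) = 2.181
  sum: 2.5 + 2.181 → r_corr = 4.681 μm/a
ISO 9224: D(t) = r_corr · t^b with b = 0.667 (copper, B1)
  D(10) = 4.681 × 10^0.667 = 4.681 × 4.645 = 21.74 μm

D(10) = 21.7 μm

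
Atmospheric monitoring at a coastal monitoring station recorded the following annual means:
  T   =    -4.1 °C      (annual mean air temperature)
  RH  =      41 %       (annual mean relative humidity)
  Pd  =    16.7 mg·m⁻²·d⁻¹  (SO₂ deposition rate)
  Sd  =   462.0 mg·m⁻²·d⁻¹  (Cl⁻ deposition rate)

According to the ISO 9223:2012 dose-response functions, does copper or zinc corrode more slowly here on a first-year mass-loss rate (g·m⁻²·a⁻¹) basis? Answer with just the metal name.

copper

copper: temperature factor f = +0.126·(-14.1) = -1.7766
  SO₂ term: 0.0053·16.7^0.26·exp(0.059·41-1.7766) = 0.02095
  Cl⁻ term: 0.01025·462.0^0.27·exp(0.036·41+0.049·-4.1) = 0.1923
  sum: 0.02095 + 0.1923 → r_corr = 0.2132 μm/a
  mass loss = 0.2132 μm/a × 8.96 g/cm³ = 1.911 g·m⁻²·a⁻¹
zinc: T≤10 °C ⇒ hinge +0.038·(-4.1−10) = -0.5358
  Pd branch = 0.0129·Pd^0.44·e^(0.046·RH+f) = 0.1718 μm/a
  Sd branch = 0.0175·Sd^0.57·e^(0.008·RH+0.085·T) = 0.5662 μm/a
  sum: 0.1718 + 0.5662 → r_corr = 0.738 μm/a
  mass loss = 0.738 μm/a × 7.14 g/cm³ = 5.269 g·m⁻²·a⁻¹
Ordering by g·m⁻²·a⁻¹: zinc (5.27) > copper (1.91)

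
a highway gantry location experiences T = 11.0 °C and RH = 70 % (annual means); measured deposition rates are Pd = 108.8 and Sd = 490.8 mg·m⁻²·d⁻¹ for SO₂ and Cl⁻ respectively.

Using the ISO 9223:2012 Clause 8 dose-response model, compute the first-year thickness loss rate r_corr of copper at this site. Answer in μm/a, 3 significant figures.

r_corr = 2.19 μm/a

copper: temperature factor f = -0.080·(1.0) = -0.0800
  sulphur-dioxide contribution → 1.03 μm/a
  chloride contribution → 1.164 μm/a
  total first-year rate 2.193 μm/a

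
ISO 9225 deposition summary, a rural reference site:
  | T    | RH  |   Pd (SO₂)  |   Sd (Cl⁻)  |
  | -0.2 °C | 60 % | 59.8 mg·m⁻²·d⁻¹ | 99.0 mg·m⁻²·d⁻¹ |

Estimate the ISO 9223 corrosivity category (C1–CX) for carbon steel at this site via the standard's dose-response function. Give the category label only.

carbon steel: T≤10 °C ⇒ hinge +0.150·(-0.2−10) = -1.5300
  Pd branch = 1.77·Pd^0.52·e^(0.02·RH+f) = 10.68 μm/a
  Cl⁻ term: 0.102·99.0^0.62·exp(0.033·60+0.04·-0.2) = 12.66
  sum: 10.68 + 12.66 → r_corr = 23.34 μm/a
23.3 μm/a falls in (1.3, 25] for carbon steel → category C2

C2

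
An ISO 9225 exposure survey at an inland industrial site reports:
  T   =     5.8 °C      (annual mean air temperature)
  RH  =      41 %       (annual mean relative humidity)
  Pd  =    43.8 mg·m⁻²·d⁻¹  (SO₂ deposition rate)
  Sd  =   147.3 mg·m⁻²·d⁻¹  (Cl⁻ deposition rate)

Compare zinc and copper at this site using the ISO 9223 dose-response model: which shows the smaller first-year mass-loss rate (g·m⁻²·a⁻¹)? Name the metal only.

zinc: f(T) = +0.038·(T−10) [T≤10 °C] = -0.1596
  Pd branch = 0.0129·Pd^0.44·e^(0.046·RH+f) = 0.3825 μm/a
  Sd branch = 0.0175·Sd^0.57·e^(0.008·RH+0.085·T) = 0.6847 μm/a
  sum: 0.3825 + 0.6847 → r_corr = 1.067 μm/a
  mass loss = 1.067 μm/a × 7.14 g/cm³ = 7.619 g·m⁻²·a⁻¹
copper: temperature factor f = +0.126·(-4.2) = -0.5292
  Pd branch = 0.0053·Pd^0.26·e^(0.059·RH+f) = 0.09371 μm/a
  Cl⁻ term: 0.01025·147.3^0.27·exp(0.036·41+0.049·5.8) = 0.2294
  r_corr = 0.09371 + 0.2294 = 0.3231 μm/a
  mass loss = 0.3231 μm/a × 8.96 g/cm³ = 2.895 g·m⁻²·a⁻¹
Ordering by g·m⁻²·a⁻¹: zinc (7.62) > copper (2.9)

copper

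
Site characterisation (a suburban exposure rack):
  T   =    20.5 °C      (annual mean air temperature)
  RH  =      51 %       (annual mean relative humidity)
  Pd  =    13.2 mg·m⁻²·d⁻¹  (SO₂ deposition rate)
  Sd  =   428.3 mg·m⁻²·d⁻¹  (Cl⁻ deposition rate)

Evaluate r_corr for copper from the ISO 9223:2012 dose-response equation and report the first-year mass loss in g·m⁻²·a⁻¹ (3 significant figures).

r_corr = 8.89 g·m⁻²·a⁻¹

copper: T>10 °C ⇒ hinge -0.080·(20.5−10) = -0.8400
  sulphur-dioxide contribution → 0.0907 μm/a
  chloride contribution → 0.9014 μm/a
  total first-year rate 0.9921 μm/a
Convert to mass loss: 0.9921 μm/a × 8.96 g/cm³ = 8.889 g·m⁻²·a⁻¹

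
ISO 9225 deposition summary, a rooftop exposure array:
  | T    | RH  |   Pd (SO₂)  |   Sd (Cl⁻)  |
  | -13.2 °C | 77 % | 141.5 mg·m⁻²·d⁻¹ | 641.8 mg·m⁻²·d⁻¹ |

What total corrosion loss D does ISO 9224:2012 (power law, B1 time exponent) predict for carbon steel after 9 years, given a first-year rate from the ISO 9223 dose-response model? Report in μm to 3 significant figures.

carbon steel: temperature factor f = +0.150·(-23.2) = -3.4800
  Pd branch = 1.77·Pd^0.52·e^(0.02·RH+f) = 3.341 μm/a
  Cl⁻ term: 0.102·641.8^0.62·exp(0.033·77+0.04·-13.2) = 42.02
  sum: 3.341 + 42.02 → r_corr = 45.36 μm/a
ISO 9224: D(t) = r_corr · t^b with b = 0.523 (carbon steel, B1)
  D(9) = 45.36 × 9^0.523 = 45.36 × 3.156 = 143.1 μm

D(9) = 143 μm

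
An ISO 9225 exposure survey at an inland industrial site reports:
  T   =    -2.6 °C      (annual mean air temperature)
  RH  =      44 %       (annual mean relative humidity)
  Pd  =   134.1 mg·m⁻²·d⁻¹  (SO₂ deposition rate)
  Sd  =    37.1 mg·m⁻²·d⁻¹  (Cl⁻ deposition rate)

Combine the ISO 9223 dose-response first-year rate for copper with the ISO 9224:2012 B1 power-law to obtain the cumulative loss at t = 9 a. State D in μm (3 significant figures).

copper: temperature factor f = +0.126·(-12.6) = -1.5876
  Pd branch = 0.0053·Pd^0.26·e^(0.059·RH+f) = 0.05192 μm/a
  Sd branch = 0.01025·Sd^0.27·e^(0.036·RH+0.049·T) = 0.1167 μm/a
  r_corr = 0.05192 + 0.1167 = 0.1686 μm/a
ISO 9224: D(t) = r_corr · t^b with b = 0.667 (copper, B1)
  D(9) = 0.1686 × 9^0.667 = 0.1686 × 4.33 = 0.7301 μm

D(9) = 0.730 μm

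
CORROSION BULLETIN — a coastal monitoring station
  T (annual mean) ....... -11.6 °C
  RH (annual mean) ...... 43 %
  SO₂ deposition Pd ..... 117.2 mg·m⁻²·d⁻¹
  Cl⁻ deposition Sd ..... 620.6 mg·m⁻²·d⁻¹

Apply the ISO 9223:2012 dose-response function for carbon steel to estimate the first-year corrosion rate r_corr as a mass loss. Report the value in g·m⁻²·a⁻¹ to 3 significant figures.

carbon steel: temperature factor f = +0.150·(-21.6) = -3.2400
  sulphur-dioxide contribution → 1.951 μm/a
  chloride contribution → 14.29 μm/a
  total first-year rate 16.24 μm/a
Convert to mass loss: 16.24 μm/a × 7.85 g/cm³ = 127.5 g·m⁻²·a⁻¹

r_corr = 127 g·m⁻²·a⁻¹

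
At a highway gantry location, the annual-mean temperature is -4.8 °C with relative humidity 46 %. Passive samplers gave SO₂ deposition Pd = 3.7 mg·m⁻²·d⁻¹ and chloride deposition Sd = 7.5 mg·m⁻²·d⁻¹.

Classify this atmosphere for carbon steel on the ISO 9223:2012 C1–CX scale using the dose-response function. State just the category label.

C2

carbon steel: temperature factor f = +0.150·(-14.8) = -2.2200
  sulphur-dioxide contribution → 0.9525 μm/a
  chloride contribution → 1.34 μm/a
  total first-year rate 2.292 μm/a
Category bounds: 1.3…25 μm/a bracket r_corr ⇒ C2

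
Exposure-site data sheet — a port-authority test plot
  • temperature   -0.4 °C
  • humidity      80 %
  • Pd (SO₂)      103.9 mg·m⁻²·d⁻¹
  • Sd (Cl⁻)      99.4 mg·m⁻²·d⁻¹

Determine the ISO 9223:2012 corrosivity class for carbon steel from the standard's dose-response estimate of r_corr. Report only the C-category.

carbon steel: T≤10 °C ⇒ hinge +0.150·(-0.4−10) = -1.5600
  SO₂ term: 1.77·103.9^0.52·exp(0.02·80-1.5600) = 20.61
  Sd branch = 0.102·Sd^0.62·e^(0.033·RH+0.04·T) = 24.35 μm/a
  r_corr = 20.61 + 24.35 = 44.96 μm/a
45 μm/a falls in (25, 50] for carbon steel → category C3

C3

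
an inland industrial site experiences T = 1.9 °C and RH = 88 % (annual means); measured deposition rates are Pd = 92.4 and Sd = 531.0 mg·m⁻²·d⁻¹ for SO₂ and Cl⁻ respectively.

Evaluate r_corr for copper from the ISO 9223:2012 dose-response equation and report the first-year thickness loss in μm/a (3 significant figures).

r_corr = 2.57 μm/a

copper: temperature factor f = +0.126·(-8.1) = -1.0206
  sulphur-dioxide contribution → 1.114 μm/a
  chloride contribution → 1.455 μm/a
  ⇒ r_corr(copper) = 2.569 μm/a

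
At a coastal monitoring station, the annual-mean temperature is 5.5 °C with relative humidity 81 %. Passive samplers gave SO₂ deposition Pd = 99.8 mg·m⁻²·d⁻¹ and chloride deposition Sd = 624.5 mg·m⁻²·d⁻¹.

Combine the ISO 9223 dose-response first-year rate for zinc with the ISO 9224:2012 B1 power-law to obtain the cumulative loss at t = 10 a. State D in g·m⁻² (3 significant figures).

zinc: T≤10 °C ⇒ hinge +0.038·(5.5−10) = -0.1710
  sulphur-dioxide contribution → 3.421 μm/a
  chloride contribution → 2.094 μm/a
  total first-year rate 5.515 μm/a
Power-law: D(10) = r_corr · 10^0.813
  D(10) = 5.515 × 10^0.813 = 5.515 × 6.501 = 35.85 μm
  Mass loss = 35.85 μm × 7.14 g/cm³ = 256 g·m⁻²

D(10) = 256 g·m⁻²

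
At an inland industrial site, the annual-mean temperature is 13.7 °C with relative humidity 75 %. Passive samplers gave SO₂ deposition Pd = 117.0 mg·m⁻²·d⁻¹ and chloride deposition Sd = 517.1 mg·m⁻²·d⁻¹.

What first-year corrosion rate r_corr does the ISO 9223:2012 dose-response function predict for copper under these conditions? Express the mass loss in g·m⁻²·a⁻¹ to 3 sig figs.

copper: f(T) = -0.080·(T−10) [T>10 °C] = -0.2960
  SO₂ term: 0.0053·117.0^0.26·exp(0.059·75-0.2960) = 1.136
  Sd branch = 0.01025·Sd^0.27·e^(0.036·RH+0.049·T) = 1.613 μm/a
  sum: 1.136 + 1.613 → r_corr = 2.748 μm/a
Convert to mass loss: 2.748 μm/a × 8.96 g/cm³ = 24.62 g·m⁻²·a⁻¹

r_corr = 24.6 g·m⁻²·a⁻¹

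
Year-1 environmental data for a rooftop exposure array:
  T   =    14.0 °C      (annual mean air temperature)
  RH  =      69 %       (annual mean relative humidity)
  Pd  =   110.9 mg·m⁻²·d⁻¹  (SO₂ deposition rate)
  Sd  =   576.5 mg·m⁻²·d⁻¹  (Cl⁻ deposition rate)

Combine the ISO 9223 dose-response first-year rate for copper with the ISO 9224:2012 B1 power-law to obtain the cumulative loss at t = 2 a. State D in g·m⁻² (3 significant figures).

D(2) = 30.2 g·m⁻²

copper: temperature factor f = -0.080·(4.0) = -0.3200
  Pd branch = 0.0053·Pd^0.26·e^(0.059·RH+f) = 0.7674 μm/a
  Sd branch = 0.01025·Sd^0.27·e^(0.036·RH+0.049·T) = 1.358 μm/a
  sum: 0.7674 + 1.358 → r_corr = 2.125 μm/a
Long-term exponent b (ISO 9224 Table 2, B1) = 0.667
  D(2) = 2.125 × 2^0.667 = 2.125 × 1.588 = 3.374 μm
  Mass loss = 3.374 μm × 8.96 g/cm³ = 30.23 g·m⁻²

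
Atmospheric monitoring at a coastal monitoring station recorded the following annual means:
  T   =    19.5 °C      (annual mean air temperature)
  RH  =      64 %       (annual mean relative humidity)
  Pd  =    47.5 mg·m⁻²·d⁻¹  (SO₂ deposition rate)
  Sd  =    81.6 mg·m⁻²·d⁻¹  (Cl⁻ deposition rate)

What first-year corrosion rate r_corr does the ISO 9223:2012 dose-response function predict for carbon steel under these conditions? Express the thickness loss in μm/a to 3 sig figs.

carbon steel: f(T) = -0.054·(T−10) [T>10 °C] = -0.5130
  sulphur-dioxide contribution → 28.38 μm/a
  chloride contribution → 28.17 μm/a
  ⇒ r_corr(carbon steel) = 56.55 μm/a

r_corr = 56.5 μm/a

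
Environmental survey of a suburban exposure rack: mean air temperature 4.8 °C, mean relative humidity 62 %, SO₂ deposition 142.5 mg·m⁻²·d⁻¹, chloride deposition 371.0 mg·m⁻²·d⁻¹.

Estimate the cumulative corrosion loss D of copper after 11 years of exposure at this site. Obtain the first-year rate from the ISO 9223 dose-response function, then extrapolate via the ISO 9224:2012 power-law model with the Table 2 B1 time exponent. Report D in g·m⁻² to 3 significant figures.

copper: T≤10 °C ⇒ hinge +0.126·(4.8−10) = -0.6552
  Pd branch = 0.0053·Pd^0.26·e^(0.059·RH+f) = 0.3876 μm/a
  Cl⁻ term: 0.01025·371.0^0.27·exp(0.036·62+0.049·4.8) = 0.597
  r_corr = 0.3876 + 0.597 = 0.9845 μm/a
ISO 9224: D(t) = r_corr · t^b with b = 0.667 (copper, B1)
  D(11) = 0.9845 × 11^0.667 = 0.9845 × 4.95 = 4.874 μm
  Mass loss = 4.874 μm × 8.96 g/cm³ = 43.67 g·m⁻²

D(11) = 43.7 g·m⁻²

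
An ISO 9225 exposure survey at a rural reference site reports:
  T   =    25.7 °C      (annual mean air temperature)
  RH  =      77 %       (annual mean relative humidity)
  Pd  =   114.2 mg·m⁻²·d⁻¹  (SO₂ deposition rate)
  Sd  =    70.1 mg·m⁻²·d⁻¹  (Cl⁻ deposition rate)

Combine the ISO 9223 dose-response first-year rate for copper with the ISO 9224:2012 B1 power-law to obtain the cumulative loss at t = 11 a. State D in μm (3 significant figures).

D(11) = 11.4 μm

copper: f(T) = -0.080·(T−10) [T>10 °C] = -1.2560
  sulphur-dioxide contribution → 0.4862 μm/a
  chloride contribution → 1.819 μm/a
  ⇒ r_corr(copper) = 2.305 μm/a
ISO 9224: D(t) = r_corr · t^b with b = 0.667 (copper, B1)
  D(11) = 2.305 × 11^0.667 = 2.305 × 4.95 = 11.41 μm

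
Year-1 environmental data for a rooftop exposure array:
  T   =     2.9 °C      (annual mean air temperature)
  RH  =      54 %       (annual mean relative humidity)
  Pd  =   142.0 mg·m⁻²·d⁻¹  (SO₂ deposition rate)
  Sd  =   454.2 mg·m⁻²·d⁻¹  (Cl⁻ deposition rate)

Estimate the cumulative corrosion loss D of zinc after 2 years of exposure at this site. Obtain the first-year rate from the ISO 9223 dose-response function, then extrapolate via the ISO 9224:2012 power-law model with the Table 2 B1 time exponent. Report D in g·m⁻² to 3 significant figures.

D(2) = 27.3 g·m⁻²

zinc: temperature factor f = +0.038·(-7.1) = -0.2698
  SO₂ term: 0.0129·142.0^0.44·exp(0.046·54-0.2698) = 1.045
  Sd branch = 0.0175·Sd^0.57·e^(0.008·RH+0.085·T) = 1.128 μm/a
  r_corr = 1.045 + 1.128 = 2.173 μm/a
ISO 9224: D(t) = r_corr · t^b with b = 0.813 (zinc, B1)
  D(2) = 2.173 × 2^0.813 = 2.173 × 1.757 = 3.818 μm
  Mass loss = 3.818 μm × 7.14 g/cm³ = 27.26 g·m⁻²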